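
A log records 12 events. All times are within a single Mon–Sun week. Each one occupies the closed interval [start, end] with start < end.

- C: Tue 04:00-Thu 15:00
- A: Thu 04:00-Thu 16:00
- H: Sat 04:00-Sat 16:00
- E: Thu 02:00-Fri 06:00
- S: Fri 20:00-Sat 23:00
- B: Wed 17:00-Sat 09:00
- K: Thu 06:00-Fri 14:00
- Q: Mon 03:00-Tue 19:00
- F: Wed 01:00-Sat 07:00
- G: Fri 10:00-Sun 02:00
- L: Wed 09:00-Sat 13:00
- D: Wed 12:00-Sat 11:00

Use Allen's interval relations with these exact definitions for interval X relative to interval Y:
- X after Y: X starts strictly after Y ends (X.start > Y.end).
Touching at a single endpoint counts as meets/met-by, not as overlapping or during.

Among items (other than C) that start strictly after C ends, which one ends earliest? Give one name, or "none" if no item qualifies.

H

Target C = [Tue 04:00, Thu 15:00].
A [Thu 04:00, Thu 16:00] → overlapped-by → excluded.
B [Wed 17:00, Sat 09:00] → overlapped-by → excluded.
D [Wed 12:00, Sat 11:00] → overlapped-by → excluded.
E [Thu 02:00, Fri 06:00] → overlapped-by → excluded.
F [Wed 01:00, Sat 07:00] → overlapped-by → excluded.
G [Fri 10:00, Sun 02:00] → after → candidate.
H [Sat 04:00, Sat 16:00] → after → candidate.
K [Thu 06:00, Fri 14:00] → overlapped-by → excluded.
L [Wed 09:00, Sat 13:00] → overlapped-by → excluded.
Q [Mon 03:00, Tue 19:00] → overlaps → excluded.
S [Fri 20:00, Sat 23:00] → after → candidate.
Among candidates, earliest end is Sat 16:00 → H.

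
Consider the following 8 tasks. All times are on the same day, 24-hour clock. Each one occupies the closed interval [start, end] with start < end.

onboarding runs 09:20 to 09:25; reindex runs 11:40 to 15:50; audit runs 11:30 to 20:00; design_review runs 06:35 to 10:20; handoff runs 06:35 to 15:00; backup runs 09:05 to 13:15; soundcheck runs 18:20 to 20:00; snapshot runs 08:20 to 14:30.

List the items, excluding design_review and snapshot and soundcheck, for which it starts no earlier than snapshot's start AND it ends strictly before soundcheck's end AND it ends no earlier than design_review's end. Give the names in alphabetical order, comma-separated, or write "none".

Conditions: its start is no earlier than snapshot's start (X.start >= 08:20) AND its end is strictly before soundcheck's end (X.end < 20:00) AND its end is no earlier than design_review's end (X.end >= 10:20).
audit: start 11:30 >= 08:20? ✓; end 20:00 < 20:00? ✗; end 20:00 >= 10:20? ✓ → no.
backup: start 09:05 >= 08:20? ✓; end 13:15 < 20:00? ✓; end 13:15 >= 10:20? ✓ → yes.
handoff: start 06:35 >= 08:20? ✗; end 15:00 < 20:00? ✓; end 15:00 >= 10:20? ✓ → no.
onboarding: start 09:20 >= 08:20? ✓; end 09:25 < 20:00? ✓; end 09:25 >= 10:20? ✗ → no.
reindex: start 11:40 >= 08:20? ✓; end 15:50 < 20:00? ✓; end 15:50 >= 10:20? ✓ → yes.
Result: backup, reindex.

backup, reindex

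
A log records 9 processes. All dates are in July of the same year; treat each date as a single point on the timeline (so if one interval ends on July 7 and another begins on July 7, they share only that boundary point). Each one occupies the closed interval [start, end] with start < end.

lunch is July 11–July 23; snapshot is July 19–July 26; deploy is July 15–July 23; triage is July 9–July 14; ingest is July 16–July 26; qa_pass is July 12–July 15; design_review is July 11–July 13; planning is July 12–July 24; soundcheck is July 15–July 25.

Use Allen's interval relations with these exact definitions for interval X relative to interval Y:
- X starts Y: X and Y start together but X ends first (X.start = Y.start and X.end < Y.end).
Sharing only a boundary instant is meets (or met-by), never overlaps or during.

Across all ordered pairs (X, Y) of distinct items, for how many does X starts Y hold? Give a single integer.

3

Checking all 72 ordered pairs for relation 'starts'; matching pairs in alphabetical order:
(deploy, soundcheck): deploy starts soundcheck ✓
(design_review, lunch): design_review starts lunch ✓
(qa_pass, planning): qa_pass starts planning ✓
Count: 3.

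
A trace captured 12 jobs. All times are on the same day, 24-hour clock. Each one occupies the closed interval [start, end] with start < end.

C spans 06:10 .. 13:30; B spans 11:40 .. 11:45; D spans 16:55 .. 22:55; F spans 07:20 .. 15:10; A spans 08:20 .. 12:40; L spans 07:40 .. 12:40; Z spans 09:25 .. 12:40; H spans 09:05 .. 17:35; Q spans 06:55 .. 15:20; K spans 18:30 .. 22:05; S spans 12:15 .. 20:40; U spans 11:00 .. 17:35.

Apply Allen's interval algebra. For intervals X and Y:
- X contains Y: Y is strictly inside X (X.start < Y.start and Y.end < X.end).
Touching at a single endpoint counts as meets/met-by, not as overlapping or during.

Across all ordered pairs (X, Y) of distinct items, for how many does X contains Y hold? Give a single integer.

20

Checking all 132 ordered pairs for relation 'contains'; matching pairs in alphabetical order:
(A, B): A contains B ✓
(C, A): C contains A ✓
(C, B): C contains B ✓
(C, L): C contains L ✓
(C, Z): C contains Z ✓
(D, K): D contains K ✓
(F, A): F contains A ✓
(F, B): F contains B ✓
(F, L): F contains L ✓
(F, Z): F contains Z ✓
(H, B): H contains B ✓
(H, Z): H contains Z ✓
(L, B): L contains B ✓
(Q, A): Q contains A ✓
(Q, B): Q contains B ✓
(Q, F): Q contains F ✓
(Q, L): Q contains L ✓
(Q, Z): Q contains Z ✓
(U, B): U contains B ✓
(Z, B): Z contains B ✓
Count: 20.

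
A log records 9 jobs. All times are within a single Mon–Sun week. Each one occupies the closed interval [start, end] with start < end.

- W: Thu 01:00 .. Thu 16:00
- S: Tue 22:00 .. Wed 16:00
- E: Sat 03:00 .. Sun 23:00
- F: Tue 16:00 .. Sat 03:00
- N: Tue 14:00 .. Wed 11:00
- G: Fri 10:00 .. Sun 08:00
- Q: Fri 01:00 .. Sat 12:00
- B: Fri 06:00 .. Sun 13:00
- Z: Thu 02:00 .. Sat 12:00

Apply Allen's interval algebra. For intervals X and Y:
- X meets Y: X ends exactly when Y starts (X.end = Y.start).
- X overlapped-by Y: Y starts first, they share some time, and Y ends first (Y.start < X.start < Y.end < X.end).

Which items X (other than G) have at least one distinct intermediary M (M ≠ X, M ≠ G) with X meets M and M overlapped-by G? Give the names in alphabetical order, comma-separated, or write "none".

Target G = [Fri 10:00, Sun 08:00].
Intermediaries M with M overlapped-by G: E.
Via E — items with X meets E: F.
Union: F.

F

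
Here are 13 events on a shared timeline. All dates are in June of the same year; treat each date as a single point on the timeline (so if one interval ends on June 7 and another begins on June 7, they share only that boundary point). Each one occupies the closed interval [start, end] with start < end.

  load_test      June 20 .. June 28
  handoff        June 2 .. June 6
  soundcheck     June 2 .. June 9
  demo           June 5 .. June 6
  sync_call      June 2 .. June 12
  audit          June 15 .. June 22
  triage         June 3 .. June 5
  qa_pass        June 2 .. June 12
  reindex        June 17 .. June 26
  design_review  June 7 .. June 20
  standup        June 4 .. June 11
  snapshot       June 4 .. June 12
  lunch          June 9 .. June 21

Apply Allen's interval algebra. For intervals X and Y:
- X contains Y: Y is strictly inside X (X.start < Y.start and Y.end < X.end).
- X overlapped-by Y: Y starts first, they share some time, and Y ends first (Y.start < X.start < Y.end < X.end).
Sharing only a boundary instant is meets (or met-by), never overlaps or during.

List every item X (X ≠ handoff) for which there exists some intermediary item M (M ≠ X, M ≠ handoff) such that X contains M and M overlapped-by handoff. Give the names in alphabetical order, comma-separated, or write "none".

Target handoff = [June 2, June 6].
Intermediaries M with M overlapped-by handoff: snapshot, standup.
Via snapshot — items with X contains snapshot: none.
Via standup — items with X contains standup: qa_pass, sync_call.
Union: qa_pass, sync_call.

qa_pass, sync_call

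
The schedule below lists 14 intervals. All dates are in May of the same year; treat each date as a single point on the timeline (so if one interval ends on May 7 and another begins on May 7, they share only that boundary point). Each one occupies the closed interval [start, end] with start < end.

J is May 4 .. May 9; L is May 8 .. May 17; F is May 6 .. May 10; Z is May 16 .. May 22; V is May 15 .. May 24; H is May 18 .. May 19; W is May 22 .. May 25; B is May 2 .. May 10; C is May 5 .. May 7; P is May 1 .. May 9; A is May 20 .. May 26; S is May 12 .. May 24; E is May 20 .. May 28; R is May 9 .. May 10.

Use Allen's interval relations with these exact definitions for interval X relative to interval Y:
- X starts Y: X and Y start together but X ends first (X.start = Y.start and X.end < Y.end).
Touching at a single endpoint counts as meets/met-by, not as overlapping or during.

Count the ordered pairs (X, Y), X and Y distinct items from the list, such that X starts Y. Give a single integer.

1

Checking all 182 ordered pairs for relation 'starts'; matching pairs in alphabetical order:
(A, E): A starts E ✓
Count: 1.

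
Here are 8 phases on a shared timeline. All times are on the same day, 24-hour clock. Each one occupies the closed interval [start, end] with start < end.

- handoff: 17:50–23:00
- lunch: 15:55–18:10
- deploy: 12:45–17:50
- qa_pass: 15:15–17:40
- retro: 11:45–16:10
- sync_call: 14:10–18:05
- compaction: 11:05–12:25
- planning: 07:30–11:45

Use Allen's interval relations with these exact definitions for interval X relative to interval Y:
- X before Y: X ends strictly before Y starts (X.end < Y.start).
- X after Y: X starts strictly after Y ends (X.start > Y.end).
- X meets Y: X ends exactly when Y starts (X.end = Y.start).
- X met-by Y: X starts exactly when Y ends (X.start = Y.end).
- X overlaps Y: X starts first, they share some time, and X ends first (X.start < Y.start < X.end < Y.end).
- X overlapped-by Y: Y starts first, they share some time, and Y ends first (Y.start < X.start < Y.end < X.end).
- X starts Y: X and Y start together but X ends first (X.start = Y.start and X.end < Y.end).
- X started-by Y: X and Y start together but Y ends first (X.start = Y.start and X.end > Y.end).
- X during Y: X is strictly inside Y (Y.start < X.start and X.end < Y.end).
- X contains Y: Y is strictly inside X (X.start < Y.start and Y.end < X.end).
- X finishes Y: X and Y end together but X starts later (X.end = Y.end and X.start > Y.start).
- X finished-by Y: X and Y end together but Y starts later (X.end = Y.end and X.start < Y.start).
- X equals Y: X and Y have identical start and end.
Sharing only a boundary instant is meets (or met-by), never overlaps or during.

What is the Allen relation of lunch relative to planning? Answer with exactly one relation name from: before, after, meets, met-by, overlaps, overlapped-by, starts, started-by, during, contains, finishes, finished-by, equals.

lunch = [15:55, 18:10]; planning = [07:30, 11:45].
Compare endpoints: lunch.start > planning.start, lunch.start > planning.end, lunch.end > planning.start, lunch.end > planning.end.
That pattern is 'after'.

after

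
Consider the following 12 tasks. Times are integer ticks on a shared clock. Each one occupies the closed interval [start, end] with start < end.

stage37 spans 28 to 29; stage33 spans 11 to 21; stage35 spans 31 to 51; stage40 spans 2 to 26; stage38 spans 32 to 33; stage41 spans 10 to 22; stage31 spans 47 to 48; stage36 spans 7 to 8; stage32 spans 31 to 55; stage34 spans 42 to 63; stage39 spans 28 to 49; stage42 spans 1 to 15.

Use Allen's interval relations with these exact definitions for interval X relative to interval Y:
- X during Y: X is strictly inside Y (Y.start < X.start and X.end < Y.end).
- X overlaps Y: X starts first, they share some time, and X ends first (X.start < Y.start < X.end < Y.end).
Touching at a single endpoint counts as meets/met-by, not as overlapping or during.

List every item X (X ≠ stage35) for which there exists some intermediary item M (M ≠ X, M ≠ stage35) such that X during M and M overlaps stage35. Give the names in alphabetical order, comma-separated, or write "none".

Target stage35 = [31, 51].
Intermediaries M with M overlaps stage35: stage39.
Via stage39 — items with X during stage39: stage31, stage38.
Union: stage31, stage38.

stage31, stage38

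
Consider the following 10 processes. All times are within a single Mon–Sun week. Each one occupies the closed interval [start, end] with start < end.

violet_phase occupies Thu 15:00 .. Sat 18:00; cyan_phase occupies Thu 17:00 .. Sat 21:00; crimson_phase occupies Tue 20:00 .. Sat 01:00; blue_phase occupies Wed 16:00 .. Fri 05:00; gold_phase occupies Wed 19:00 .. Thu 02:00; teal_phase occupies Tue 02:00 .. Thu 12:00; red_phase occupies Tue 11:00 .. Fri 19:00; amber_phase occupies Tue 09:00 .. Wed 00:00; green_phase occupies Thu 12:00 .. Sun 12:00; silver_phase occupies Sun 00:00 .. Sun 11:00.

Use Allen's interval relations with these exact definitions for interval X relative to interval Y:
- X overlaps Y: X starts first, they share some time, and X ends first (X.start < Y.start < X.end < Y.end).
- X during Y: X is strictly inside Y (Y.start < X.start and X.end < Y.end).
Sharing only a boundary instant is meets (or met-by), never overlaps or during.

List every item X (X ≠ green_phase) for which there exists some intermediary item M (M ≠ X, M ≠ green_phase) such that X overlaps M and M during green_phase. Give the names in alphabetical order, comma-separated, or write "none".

Target green_phase = [Thu 12:00, Sun 12:00].
Intermediaries M with M during green_phase: cyan_phase, silver_phase, violet_phase.
Via cyan_phase — items with X overlaps cyan_phase: blue_phase, crimson_phase, red_phase, violet_phase.
Via silver_phase — items with X overlaps silver_phase: none.
Via violet_phase — items with X overlaps violet_phase: blue_phase, crimson_phase, red_phase.
Union: blue_phase, crimson_phase, red_phase, violet_phase.

blue_phase, crimson_phase, red_phase, violet_phase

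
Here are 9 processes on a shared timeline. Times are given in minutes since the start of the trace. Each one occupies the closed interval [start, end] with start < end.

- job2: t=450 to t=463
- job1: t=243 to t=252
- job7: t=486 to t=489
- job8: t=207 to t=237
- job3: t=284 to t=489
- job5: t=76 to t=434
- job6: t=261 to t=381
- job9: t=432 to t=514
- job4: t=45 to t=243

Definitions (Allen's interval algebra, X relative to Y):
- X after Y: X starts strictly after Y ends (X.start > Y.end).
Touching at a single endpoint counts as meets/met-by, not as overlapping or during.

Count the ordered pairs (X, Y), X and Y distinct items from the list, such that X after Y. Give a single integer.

22

Checking all 72 ordered pairs for relation 'after'; matching pairs in alphabetical order:
(job1, job8): job1 after job8 ✓
(job2, job1): job2 after job1 ✓
(job2, job4): job2 after job4 ✓
(job2, job5): job2 after job5 ✓
(job2, job6): job2 after job6 ✓
(job2, job8): job2 after job8 ✓
(job3, job1): job3 after job1 ✓
(job3, job4): job3 after job4 ✓
(job3, job8): job3 after job8 ✓
(job6, job1): job6 after job1 ✓
(job6, job4): job6 after job4 ✓
(job6, job8): job6 after job8 ✓
(job7, job1): job7 after job1 ✓
(job7, job2): job7 after job2 ✓
(job7, job4): job7 after job4 ✓
(job7, job5): job7 after job5 ✓
(job7, job6): job7 after job6 ✓
(job7, job8): job7 after job8 ✓
(job9, job1): job9 after job1 ✓
(job9, job4): job9 after job4 ✓
(job9, job6): job9 after job6 ✓
(job9, job8): job9 after job8 ✓
Count: 22.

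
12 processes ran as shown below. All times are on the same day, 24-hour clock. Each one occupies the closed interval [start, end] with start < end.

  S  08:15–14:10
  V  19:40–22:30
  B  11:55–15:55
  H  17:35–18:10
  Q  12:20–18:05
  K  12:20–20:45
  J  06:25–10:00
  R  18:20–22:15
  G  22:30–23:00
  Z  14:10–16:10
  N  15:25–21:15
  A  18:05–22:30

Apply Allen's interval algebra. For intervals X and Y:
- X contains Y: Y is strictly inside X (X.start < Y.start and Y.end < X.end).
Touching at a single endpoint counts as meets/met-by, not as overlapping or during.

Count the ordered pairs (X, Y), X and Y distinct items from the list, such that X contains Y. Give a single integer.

5

Checking all 132 ordered pairs for relation 'contains'; matching pairs in alphabetical order:
(A, R): A contains R ✓
(K, H): K contains H ✓
(K, Z): K contains Z ✓
(N, H): N contains H ✓
(Q, Z): Q contains Z ✓
Count: 5.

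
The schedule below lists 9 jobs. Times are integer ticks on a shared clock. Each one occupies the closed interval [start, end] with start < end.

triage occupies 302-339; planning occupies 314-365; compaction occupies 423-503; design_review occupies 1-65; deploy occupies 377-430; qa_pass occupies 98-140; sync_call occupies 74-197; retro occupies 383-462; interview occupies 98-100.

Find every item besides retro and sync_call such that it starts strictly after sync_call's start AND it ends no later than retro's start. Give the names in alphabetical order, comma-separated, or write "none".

interview, planning, qa_pass, triage

Conditions: its start is strictly after sync_call's start (X.start > 74) AND its end is no later than retro's start (X.end <= 383).
compaction: start 423 > 74? ✓; end 503 <= 383? ✗ → no.
deploy: start 377 > 74? ✓; end 430 <= 383? ✗ → no.
design_review: start 1 > 74? ✗; end 65 <= 383? ✓ → no.
interview: start 98 > 74? ✓; end 100 <= 383? ✓ → yes.
planning: start 314 > 74? ✓; end 365 <= 383? ✓ → yes.
qa_pass: start 98 > 74? ✓; end 140 <= 383? ✓ → yes.
triage: start 302 > 74? ✓; end 339 <= 383? ✓ → yes.
Result: interview, planning, qa_pass, triage.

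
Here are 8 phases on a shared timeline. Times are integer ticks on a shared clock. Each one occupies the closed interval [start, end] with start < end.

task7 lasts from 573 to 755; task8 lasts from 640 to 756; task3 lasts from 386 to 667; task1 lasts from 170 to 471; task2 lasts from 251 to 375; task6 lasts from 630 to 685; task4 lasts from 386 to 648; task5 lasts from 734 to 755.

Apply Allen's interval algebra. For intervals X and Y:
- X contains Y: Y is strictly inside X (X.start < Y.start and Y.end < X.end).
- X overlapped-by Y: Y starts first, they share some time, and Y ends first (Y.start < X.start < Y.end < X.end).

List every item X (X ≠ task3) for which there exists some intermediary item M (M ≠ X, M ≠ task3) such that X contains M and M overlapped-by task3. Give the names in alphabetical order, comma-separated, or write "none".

task7

Target task3 = [386, 667].
Intermediaries M with M overlapped-by task3: task6, task7, task8.
Via task6 — items with X contains task6: task7.
Via task7 — items with X contains task7: none.
Via task8 — items with X contains task8: none.
Union: task7.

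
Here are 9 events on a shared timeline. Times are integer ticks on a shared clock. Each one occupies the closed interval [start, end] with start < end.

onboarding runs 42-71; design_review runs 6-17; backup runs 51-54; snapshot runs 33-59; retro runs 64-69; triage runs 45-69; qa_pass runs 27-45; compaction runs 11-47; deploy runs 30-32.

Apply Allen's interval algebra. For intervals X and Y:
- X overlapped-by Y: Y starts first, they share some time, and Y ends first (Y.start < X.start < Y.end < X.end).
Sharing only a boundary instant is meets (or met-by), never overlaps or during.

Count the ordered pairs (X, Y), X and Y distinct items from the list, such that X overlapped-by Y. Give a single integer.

8

Checking all 72 ordered pairs for relation 'overlapped-by'; matching pairs in alphabetical order:
(compaction, design_review): compaction overlapped-by design_review ✓
(onboarding, compaction): onboarding overlapped-by compaction ✓
(onboarding, qa_pass): onboarding overlapped-by qa_pass ✓
(onboarding, snapshot): onboarding overlapped-by snapshot ✓
(snapshot, compaction): snapshot overlapped-by compaction ✓
(snapshot, qa_pass): snapshot overlapped-by qa_pass ✓
(triage, compaction): triage overlapped-by compaction ✓
(triage, snapshot): triage overlapped-by snapshot ✓
Count: 8.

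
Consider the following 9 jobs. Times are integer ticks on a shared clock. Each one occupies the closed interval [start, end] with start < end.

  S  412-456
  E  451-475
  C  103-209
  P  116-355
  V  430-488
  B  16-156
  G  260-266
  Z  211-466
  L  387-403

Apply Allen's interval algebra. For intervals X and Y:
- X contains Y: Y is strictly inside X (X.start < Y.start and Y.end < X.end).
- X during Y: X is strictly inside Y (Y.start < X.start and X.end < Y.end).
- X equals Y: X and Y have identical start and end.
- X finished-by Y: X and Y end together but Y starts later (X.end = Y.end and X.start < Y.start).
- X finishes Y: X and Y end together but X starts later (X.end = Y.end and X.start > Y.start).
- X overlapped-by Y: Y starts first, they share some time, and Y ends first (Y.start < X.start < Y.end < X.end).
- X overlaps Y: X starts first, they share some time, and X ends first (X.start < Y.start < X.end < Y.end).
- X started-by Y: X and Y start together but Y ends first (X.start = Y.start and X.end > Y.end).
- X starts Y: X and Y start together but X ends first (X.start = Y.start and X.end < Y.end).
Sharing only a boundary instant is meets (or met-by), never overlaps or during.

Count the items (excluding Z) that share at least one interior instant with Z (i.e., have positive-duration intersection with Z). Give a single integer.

Target Z = [211, 466].
B [16, 156] → before → no.
C [103, 209] → before → no.
E [451, 475] → overlapped-by → counts.
G [260, 266] → during → counts.
L [387, 403] → during → counts.
P [116, 355] → overlaps → counts.
S [412, 456] → during → counts.
V [430, 488] → overlapped-by → counts.
Total: 6.

6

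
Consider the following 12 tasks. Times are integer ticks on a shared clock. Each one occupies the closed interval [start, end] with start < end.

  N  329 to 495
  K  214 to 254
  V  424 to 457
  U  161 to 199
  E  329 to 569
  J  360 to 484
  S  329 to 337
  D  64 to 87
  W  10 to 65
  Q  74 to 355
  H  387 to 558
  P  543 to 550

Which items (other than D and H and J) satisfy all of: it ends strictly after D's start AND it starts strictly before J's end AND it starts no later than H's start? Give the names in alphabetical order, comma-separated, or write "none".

E, K, N, Q, S, U, W

Conditions: its end is strictly after D's start (X.end > 64) AND its start is strictly before J's end (X.start < 484) AND its start is no later than H's start (X.start <= 387).
E: end 569 > 64? ✓; start 329 < 484? ✓; start 329 <= 387? ✓ → yes.
K: end 254 > 64? ✓; start 214 < 484? ✓; start 214 <= 387? ✓ → yes.
N: end 495 > 64? ✓; start 329 < 484? ✓; start 329 <= 387? ✓ → yes.
P: end 550 > 64? ✓; start 543 < 484? ✗; start 543 <= 387? ✗ → no.
Q: end 355 > 64? ✓; start 74 < 484? ✓; start 74 <= 387? ✓ → yes.
S: end 337 > 64? ✓; start 329 < 484? ✓; start 329 <= 387? ✓ → yes.
U: end 199 > 64? ✓; start 161 < 484? ✓; start 161 <= 387? ✓ → yes.
V: end 457 > 64? ✓; start 424 < 484? ✓; start 424 <= 387? ✗ → no.
W: end 65 > 64? ✓; start 10 < 484? ✓; start 10 <= 387? ✓ → yes.
Result: E, K, N, Q, S, U, W.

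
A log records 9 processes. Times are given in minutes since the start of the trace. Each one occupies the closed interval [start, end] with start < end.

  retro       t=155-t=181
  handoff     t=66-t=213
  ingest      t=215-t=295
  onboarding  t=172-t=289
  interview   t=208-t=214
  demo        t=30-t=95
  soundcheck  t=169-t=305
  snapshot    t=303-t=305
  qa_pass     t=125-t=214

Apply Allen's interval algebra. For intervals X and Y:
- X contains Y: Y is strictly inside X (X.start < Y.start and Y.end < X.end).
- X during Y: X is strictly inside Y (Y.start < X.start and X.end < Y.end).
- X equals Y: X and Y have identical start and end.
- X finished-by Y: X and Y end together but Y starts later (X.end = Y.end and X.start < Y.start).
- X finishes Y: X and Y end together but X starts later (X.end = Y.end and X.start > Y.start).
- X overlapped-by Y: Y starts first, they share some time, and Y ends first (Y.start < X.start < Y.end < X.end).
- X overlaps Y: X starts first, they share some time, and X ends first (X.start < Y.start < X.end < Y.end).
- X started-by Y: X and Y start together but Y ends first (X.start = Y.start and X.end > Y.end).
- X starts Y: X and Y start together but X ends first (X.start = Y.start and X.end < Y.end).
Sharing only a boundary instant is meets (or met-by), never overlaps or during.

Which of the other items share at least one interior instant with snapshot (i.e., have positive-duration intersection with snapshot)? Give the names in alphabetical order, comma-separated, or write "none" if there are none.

soundcheck

Target snapshot = [t=303, t=305].
demo [t=30, t=95] → before → no.
handoff [t=66, t=213] → before → no.
ingest [t=215, t=295] → before → no.
interview [t=208, t=214] → before → no.
onboarding [t=172, t=289] → before → no.
qa_pass [t=125, t=214] → before → no.
retro [t=155, t=181] → before → no.
soundcheck [t=169, t=305] → finished-by → yes.
Result: soundcheck.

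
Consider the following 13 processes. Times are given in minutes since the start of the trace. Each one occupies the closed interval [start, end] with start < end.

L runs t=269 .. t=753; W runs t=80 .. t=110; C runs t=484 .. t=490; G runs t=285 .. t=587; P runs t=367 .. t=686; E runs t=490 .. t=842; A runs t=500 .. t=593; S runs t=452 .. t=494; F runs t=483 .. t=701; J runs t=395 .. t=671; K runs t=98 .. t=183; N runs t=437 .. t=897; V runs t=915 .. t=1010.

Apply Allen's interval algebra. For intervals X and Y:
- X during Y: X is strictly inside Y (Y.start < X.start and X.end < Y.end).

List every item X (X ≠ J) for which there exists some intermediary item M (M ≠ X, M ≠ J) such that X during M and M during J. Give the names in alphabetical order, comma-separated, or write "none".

C

Target J = [t=395, t=671].
Intermediaries M with M during J: A, C, S.
Via A — items with X during A: none.
Via C — items with X during C: none.
Via S — items with X during S: C.
Union: C.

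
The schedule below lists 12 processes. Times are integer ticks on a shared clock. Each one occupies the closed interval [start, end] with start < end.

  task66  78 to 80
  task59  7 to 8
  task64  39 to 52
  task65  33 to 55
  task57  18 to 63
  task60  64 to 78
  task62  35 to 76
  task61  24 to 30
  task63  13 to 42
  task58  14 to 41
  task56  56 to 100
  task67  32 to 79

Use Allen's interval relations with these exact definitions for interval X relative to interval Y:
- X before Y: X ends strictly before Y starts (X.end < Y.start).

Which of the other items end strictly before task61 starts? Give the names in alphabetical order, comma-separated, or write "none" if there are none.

task59

Target task61 = [24, 30].
task56 [56, 100] → after → no.
task57 [18, 63] → contains → no.
task58 [14, 41] → contains → no.
task59 [7, 8] → before → yes.
task60 [64, 78] → after → no.
task62 [35, 76] → after → no.
task63 [13, 42] → contains → no.
task64 [39, 52] → after → no.
task65 [33, 55] → after → no.
task66 [78, 80] → after → no.
task67 [32, 79] → after → no.
Result: task59.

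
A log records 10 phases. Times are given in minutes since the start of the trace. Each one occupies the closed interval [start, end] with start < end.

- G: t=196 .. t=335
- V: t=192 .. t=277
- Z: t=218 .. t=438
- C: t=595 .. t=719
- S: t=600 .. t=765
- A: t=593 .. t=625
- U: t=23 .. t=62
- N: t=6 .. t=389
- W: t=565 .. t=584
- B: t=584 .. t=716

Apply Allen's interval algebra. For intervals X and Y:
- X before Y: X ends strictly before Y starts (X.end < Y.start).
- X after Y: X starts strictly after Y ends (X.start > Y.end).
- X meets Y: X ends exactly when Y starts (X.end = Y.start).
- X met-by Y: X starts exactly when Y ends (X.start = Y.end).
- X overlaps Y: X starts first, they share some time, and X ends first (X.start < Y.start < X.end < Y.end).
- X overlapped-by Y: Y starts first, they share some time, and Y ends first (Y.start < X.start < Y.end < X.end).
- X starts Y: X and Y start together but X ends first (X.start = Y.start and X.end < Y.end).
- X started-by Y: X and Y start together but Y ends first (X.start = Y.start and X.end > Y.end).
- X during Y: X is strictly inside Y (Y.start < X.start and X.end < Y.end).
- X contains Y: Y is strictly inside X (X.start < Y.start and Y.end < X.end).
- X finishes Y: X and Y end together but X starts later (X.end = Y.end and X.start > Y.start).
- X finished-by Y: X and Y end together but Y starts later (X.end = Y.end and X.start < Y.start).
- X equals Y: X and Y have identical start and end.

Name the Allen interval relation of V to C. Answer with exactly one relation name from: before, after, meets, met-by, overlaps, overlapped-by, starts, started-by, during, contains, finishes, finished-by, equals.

before

V = [t=192, t=277]; C = [t=595, t=719].
Compare endpoints: V.start < C.start, V.start < C.end, V.end < C.start, V.end < C.end.
That pattern is 'before'.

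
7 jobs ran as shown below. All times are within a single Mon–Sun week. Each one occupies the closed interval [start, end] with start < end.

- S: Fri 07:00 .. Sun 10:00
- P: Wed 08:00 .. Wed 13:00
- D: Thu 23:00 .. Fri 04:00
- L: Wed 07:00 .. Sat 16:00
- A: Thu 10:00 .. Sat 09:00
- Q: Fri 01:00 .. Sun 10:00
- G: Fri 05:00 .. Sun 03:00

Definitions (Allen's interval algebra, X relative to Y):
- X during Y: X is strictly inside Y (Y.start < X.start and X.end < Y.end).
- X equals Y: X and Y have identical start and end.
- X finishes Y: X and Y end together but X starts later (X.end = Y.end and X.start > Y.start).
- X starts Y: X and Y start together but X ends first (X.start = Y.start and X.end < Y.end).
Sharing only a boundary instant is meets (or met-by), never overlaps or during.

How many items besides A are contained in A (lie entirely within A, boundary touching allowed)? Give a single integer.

Target A = [Thu 10:00, Sat 09:00].
D [Thu 23:00, Fri 04:00] → during → counts.
G [Fri 05:00, Sun 03:00] → overlapped-by → no.
L [Wed 07:00, Sat 16:00] → contains → no.
P [Wed 08:00, Wed 13:00] → before → no.
Q [Fri 01:00, Sun 10:00] → overlapped-by → no.
S [Fri 07:00, Sun 10:00] → overlapped-by → no.
Total: 1.

1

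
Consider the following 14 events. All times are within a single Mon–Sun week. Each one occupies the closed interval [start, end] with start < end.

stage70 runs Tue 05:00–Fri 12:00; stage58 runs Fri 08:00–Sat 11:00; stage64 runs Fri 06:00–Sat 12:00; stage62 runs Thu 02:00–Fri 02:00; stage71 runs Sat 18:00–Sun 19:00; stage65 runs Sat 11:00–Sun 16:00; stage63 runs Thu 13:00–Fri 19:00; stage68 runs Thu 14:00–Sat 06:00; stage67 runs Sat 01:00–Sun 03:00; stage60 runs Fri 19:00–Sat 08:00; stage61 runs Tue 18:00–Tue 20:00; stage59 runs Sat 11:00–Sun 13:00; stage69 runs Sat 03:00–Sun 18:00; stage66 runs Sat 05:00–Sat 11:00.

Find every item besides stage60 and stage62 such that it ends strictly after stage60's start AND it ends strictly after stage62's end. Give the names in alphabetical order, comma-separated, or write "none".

Conditions: its end is strictly after stage60's start (X.end > Fri 19:00) AND its end is strictly after stage62's end (X.end > Fri 02:00).
stage58: end Sat 11:00 > Fri 19:00? ✓; end Sat 11:00 > Fri 02:00? ✓ → yes.
stage59: end Sun 13:00 > Fri 19:00? ✓; end Sun 13:00 > Fri 02:00? ✓ → yes.
stage61: end Tue 20:00 > Fri 19:00? ✗; end Tue 20:00 > Fri 02:00? ✗ → no.
stage63: end Fri 19:00 > Fri 19:00? ✗; end Fri 19:00 > Fri 02:00? ✓ → no.
stage64: end Sat 12:00 > Fri 19:00? ✓; end Sat 12:00 > Fri 02:00? ✓ → yes.
stage65: end Sun 16:00 > Fri 19:00? ✓; end Sun 16:00 > Fri 02:00? ✓ → yes.
stage66: end Sat 11:00 > Fri 19:00? ✓; end Sat 11:00 > Fri 02:00? ✓ → yes.
stage67: end Sun 03:00 > Fri 19:00? ✓; end Sun 03:00 > Fri 02:00? ✓ → yes.
stage68: end Sat 06:00 > Fri 19:00? ✓; end Sat 06:00 > Fri 02:00? ✓ → yes.
stage69: end Sun 18:00 > Fri 19:00? ✓; end Sun 18:00 > Fri 02:00? ✓ → yes.
stage70: end Fri 12:00 > Fri 19:00? ✗; end Fri 12:00 > Fri 02:00? ✓ → no.
stage71: end Sun 19:00 > Fri 19:00? ✓; end Sun 19:00 > Fri 02:00? ✓ → yes.
Result: stage58, stage59, stage64, stage65, stage66, stage67, stage68, stage69, stage71.

stage58, stage59, stage64, stage65, stage66, stage67, stage68, stage69, stage71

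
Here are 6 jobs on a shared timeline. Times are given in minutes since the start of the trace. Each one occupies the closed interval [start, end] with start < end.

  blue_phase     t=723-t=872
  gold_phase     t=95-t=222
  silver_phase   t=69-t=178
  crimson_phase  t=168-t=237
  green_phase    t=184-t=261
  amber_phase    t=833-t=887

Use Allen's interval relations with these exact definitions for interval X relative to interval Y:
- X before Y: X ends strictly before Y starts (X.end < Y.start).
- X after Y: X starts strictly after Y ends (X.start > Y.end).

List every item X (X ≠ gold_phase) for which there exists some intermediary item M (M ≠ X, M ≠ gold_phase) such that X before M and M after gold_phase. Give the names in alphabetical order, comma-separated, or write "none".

crimson_phase, green_phase, silver_phase

Target gold_phase = [t=95, t=222].
Intermediaries M with M after gold_phase: amber_phase, blue_phase.
Via amber_phase — items with X before amber_phase: crimson_phase, green_phase, silver_phase.
Via blue_phase — items with X before blue_phase: crimson_phase, green_phase, silver_phase.
Union: crimson_phase, green_phase, silver_phase.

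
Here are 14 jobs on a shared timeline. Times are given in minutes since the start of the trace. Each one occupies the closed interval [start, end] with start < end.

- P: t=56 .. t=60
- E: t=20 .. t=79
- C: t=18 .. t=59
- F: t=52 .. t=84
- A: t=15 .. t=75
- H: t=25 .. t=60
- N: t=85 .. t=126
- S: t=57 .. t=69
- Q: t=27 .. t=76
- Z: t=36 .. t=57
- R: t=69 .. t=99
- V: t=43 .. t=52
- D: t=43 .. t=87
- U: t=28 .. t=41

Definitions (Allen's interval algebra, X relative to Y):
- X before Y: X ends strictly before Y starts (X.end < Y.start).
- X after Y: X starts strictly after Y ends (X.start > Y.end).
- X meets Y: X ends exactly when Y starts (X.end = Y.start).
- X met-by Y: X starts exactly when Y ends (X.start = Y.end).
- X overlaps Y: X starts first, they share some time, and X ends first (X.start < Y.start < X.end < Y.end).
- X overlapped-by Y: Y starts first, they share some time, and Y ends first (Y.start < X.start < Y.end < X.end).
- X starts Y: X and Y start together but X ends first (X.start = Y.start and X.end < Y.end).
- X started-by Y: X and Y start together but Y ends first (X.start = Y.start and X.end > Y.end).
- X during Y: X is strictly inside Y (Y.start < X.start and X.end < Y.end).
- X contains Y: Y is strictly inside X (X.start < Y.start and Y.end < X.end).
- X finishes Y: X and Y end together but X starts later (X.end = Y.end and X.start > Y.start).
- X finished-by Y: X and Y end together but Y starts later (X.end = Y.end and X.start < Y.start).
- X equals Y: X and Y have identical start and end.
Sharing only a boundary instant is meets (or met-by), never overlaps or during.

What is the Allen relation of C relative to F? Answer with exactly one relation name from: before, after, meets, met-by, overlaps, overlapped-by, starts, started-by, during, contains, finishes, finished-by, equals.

overlaps

C = [t=18, t=59]; F = [t=52, t=84].
Compare endpoints: C.start < F.start, C.start < F.end, C.end > F.start, C.end < F.end.
That pattern is 'overlaps'.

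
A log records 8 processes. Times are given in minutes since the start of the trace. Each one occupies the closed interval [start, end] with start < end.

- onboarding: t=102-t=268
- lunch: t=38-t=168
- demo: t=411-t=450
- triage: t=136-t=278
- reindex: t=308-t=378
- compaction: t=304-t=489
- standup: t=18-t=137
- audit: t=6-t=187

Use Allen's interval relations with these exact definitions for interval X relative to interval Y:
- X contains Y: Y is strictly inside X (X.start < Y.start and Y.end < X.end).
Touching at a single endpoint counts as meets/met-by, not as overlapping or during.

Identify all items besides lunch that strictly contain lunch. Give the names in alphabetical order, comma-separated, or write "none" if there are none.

Target lunch = [t=38, t=168].
audit [t=6, t=187] → contains → yes.
compaction [t=304, t=489] → after → no.
demo [t=411, t=450] → after → no.
onboarding [t=102, t=268] → overlapped-by → no.
reindex [t=308, t=378] → after → no.
standup [t=18, t=137] → overlaps → no.
triage [t=136, t=278] → overlapped-by → no.
Result: audit.

audit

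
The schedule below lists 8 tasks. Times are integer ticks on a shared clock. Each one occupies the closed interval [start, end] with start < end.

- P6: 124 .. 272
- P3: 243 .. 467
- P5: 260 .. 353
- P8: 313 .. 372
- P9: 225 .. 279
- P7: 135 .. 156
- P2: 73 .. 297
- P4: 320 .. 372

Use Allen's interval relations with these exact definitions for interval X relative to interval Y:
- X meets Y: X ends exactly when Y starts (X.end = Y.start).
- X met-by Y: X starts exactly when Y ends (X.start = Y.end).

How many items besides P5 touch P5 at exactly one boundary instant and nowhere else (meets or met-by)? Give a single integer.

Target P5 = [260, 353].
P2 [73, 297] → overlaps → no.
P3 [243, 467] → contains → no.
P4 [320, 372] → overlapped-by → no.
P6 [124, 272] → overlaps → no.
P7 [135, 156] → before → no.
P8 [313, 372] → overlapped-by → no.
P9 [225, 279] → overlaps → no.
Total: 0.

0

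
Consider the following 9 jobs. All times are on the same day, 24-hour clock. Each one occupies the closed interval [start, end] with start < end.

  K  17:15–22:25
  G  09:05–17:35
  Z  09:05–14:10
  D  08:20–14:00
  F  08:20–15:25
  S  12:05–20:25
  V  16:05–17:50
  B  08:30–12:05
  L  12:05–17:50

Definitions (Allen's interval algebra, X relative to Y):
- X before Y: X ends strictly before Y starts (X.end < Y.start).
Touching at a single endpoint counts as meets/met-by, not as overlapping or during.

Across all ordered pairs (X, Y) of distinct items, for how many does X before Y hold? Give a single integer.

8

Checking all 72 ordered pairs for relation 'before'; matching pairs in alphabetical order:
(B, K): B before K ✓
(B, V): B before V ✓
(D, K): D before K ✓
(D, V): D before V ✓
(F, K): F before K ✓
(F, V): F before V ✓
(Z, K): Z before K ✓
(Z, V): Z before V ✓
Count: 8.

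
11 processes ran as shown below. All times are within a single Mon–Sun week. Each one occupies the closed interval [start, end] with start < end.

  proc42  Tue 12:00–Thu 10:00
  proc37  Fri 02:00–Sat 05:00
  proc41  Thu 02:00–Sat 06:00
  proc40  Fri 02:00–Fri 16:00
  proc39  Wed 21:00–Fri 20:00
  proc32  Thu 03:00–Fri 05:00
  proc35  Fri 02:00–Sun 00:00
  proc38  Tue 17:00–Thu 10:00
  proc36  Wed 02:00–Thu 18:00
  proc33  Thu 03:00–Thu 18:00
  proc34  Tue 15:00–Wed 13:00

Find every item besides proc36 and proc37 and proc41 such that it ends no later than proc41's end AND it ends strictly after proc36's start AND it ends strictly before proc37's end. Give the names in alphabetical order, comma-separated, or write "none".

Conditions: its end is no later than proc41's end (X.end <= Sat 06:00) AND its end is strictly after proc36's start (X.end > Wed 02:00) AND its end is strictly before proc37's end (X.end < Sat 05:00).
proc32: end Fri 05:00 <= Sat 06:00? ✓; end Fri 05:00 > Wed 02:00? ✓; end Fri 05:00 < Sat 05:00? ✓ → yes.
proc33: end Thu 18:00 <= Sat 06:00? ✓; end Thu 18:00 > Wed 02:00? ✓; end Thu 18:00 < Sat 05:00? ✓ → yes.
proc34: end Wed 13:00 <= Sat 06:00? ✓; end Wed 13:00 > Wed 02:00? ✓; end Wed 13:00 < Sat 05:00? ✓ → yes.
proc35: end Sun 00:00 <= Sat 06:00? ✗; end Sun 00:00 > Wed 02:00? ✓; end Sun 00:00 < Sat 05:00? ✗ → no.
proc38: end Thu 10:00 <= Sat 06:00? ✓; end Thu 10:00 > Wed 02:00? ✓; end Thu 10:00 < Sat 05:00? ✓ → yes.
proc39: end Fri 20:00 <= Sat 06:00? ✓; end Fri 20:00 > Wed 02:00? ✓; end Fri 20:00 < Sat 05:00? ✓ → yes.
proc40: end Fri 16:00 <= Sat 06:00? ✓; end Fri 16:00 > Wed 02:00? ✓; end Fri 16:00 < Sat 05:00? ✓ → yes.
proc42: end Thu 10:00 <= Sat 06:00? ✓; end Thu 10:00 > Wed 02:00? ✓; end Thu 10:00 < Sat 05:00? ✓ → yes.
Result: proc32, proc33, proc34, proc38, proc39, proc40, proc42.

proc32, proc33, proc34, proc38, proc39, proc40, proc42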